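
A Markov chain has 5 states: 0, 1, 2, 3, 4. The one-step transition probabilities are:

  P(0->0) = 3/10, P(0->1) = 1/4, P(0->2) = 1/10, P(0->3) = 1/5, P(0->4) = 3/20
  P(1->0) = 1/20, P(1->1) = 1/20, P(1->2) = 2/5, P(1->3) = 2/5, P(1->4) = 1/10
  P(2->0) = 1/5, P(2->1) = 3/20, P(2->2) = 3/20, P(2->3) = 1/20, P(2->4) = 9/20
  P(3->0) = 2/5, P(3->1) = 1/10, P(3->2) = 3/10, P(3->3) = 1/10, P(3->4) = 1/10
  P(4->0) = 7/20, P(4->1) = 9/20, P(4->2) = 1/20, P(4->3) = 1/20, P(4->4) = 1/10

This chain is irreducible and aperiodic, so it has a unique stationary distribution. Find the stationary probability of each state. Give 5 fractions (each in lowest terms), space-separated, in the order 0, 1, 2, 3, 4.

Answer: 75/293 59/293 57/293 49/293 53/293

Derivation:
The stationary distribution satisfies pi = pi * P, i.e.:
  pi_0 = 3/10*pi_0 + 1/20*pi_1 + 1/5*pi_2 + 2/5*pi_3 + 7/20*pi_4
  pi_1 = 1/4*pi_0 + 1/20*pi_1 + 3/20*pi_2 + 1/10*pi_3 + 9/20*pi_4
  pi_2 = 1/10*pi_0 + 2/5*pi_1 + 3/20*pi_2 + 3/10*pi_3 + 1/20*pi_4
  pi_3 = 1/5*pi_0 + 2/5*pi_1 + 1/20*pi_2 + 1/10*pi_3 + 1/20*pi_4
  pi_4 = 3/20*pi_0 + 1/10*pi_1 + 9/20*pi_2 + 1/10*pi_3 + 1/10*pi_4
with normalization: pi_0 + pi_1 + pi_2 + pi_3 + pi_4 = 1.

Using the first 4 balance equations plus normalization, the linear system A*pi = b is:
  [-7/10, 1/20, 1/5, 2/5, 7/20] . pi = 0
  [1/4, -19/20, 3/20, 1/10, 9/20] . pi = 0
  [1/10, 2/5, -17/20, 3/10, 1/20] . pi = 0
  [1/5, 2/5, 1/20, -9/10, 1/20] . pi = 0
  [1, 1, 1, 1, 1] . pi = 1

Solving yields:
  pi_0 = 75/293
  pi_1 = 59/293
  pi_2 = 57/293
  pi_3 = 49/293
  pi_4 = 53/293

Verification (pi * P):
  75/293*3/10 + 59/293*1/20 + 57/293*1/5 + 49/293*2/5 + 53/293*7/20 = 75/293 = pi_0  (ok)
  75/293*1/4 + 59/293*1/20 + 57/293*3/20 + 49/293*1/10 + 53/293*9/20 = 59/293 = pi_1  (ok)
  75/293*1/10 + 59/293*2/5 + 57/293*3/20 + 49/293*3/10 + 53/293*1/20 = 57/293 = pi_2  (ok)
  75/293*1/5 + 59/293*2/5 + 57/293*1/20 + 49/293*1/10 + 53/293*1/20 = 49/293 = pi_3  (ok)
  75/293*3/20 + 59/293*1/10 + 57/293*9/20 + 49/293*1/10 + 53/293*1/10 = 53/293 = pi_4  (ok)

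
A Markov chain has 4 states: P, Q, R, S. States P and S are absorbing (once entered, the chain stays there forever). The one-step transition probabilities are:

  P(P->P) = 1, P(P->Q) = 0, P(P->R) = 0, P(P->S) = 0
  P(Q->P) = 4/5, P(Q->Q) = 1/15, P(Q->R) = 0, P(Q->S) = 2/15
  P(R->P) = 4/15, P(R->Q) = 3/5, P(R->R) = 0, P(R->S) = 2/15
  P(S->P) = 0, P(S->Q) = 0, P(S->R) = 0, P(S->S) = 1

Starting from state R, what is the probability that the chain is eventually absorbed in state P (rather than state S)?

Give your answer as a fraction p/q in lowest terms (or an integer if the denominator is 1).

Answer: 82/105

Derivation:
Let a_i = P(absorbed in P | start in state i).
Boundary conditions: a_P = 1, a_S = 0.
For each transient state i, a_i = sum_j P(i->j) * a_j:
  a_Q = 4/5*a_P + 1/15*a_Q + 0*a_R + 2/15*a_S
  a_R = 4/15*a_P + 3/5*a_Q + 0*a_R + 2/15*a_S

Substituting a_P = 1 and a_S = 0, rearrange to (I - Q) a = r where r[i] = P(i -> P):
  [14/15, 0] . (a_Q, a_R) = 4/5
  [-3/5, 1] . (a_Q, a_R) = 4/15

Solving yields:
  a_Q = 6/7
  a_R = 82/105

Starting state is R, so the absorption probability is a_R = 82/105.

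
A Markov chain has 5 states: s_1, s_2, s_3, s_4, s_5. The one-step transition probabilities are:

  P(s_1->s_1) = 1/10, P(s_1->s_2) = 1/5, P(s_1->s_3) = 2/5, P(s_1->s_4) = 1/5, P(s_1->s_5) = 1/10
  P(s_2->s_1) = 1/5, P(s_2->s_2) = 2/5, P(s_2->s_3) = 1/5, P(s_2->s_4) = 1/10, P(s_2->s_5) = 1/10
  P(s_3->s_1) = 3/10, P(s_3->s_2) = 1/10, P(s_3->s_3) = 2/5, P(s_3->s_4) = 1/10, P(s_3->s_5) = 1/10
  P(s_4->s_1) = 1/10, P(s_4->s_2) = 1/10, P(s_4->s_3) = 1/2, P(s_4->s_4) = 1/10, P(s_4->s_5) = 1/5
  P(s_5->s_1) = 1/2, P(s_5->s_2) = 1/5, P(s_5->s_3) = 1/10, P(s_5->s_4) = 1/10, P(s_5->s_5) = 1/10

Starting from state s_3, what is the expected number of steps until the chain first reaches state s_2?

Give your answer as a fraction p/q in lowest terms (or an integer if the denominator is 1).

Let h_i = expected steps to first reach s_2 from state i.
Boundary: h_s_2 = 0.
First-step equations for the other states:
  h_s_1 = 1 + 1/10*h_s_1 + 1/5*h_s_2 + 2/5*h_s_3 + 1/5*h_s_4 + 1/10*h_s_5
  h_s_3 = 1 + 3/10*h_s_1 + 1/10*h_s_2 + 2/5*h_s_3 + 1/10*h_s_4 + 1/10*h_s_5
  h_s_4 = 1 + 1/10*h_s_1 + 1/10*h_s_2 + 1/2*h_s_3 + 1/10*h_s_4 + 1/5*h_s_5
  h_s_5 = 1 + 1/2*h_s_1 + 1/5*h_s_2 + 1/10*h_s_3 + 1/10*h_s_4 + 1/10*h_s_5

Substituting h_s_2 = 0 and rearranging gives the linear system (I - Q) h = 1:
  [9/10, -2/5, -1/5, -1/10] . (h_s_1, h_s_3, h_s_4, h_s_5) = 1
  [-3/10, 3/5, -1/10, -1/10] . (h_s_1, h_s_3, h_s_4, h_s_5) = 1
  [-1/10, -1/2, 9/10, -1/5] . (h_s_1, h_s_3, h_s_4, h_s_5) = 1
  [-1/2, -1/10, -1/10, 9/10] . (h_s_1, h_s_3, h_s_4, h_s_5) = 1

Solving yields:
  h_s_1 = 11170/1657
  h_s_3 = 12180/1657
  h_s_4 = 12240/1657
  h_s_5 = 10760/1657

Starting state is s_3, so the expected hitting time is h_s_3 = 12180/1657.

Answer: 12180/1657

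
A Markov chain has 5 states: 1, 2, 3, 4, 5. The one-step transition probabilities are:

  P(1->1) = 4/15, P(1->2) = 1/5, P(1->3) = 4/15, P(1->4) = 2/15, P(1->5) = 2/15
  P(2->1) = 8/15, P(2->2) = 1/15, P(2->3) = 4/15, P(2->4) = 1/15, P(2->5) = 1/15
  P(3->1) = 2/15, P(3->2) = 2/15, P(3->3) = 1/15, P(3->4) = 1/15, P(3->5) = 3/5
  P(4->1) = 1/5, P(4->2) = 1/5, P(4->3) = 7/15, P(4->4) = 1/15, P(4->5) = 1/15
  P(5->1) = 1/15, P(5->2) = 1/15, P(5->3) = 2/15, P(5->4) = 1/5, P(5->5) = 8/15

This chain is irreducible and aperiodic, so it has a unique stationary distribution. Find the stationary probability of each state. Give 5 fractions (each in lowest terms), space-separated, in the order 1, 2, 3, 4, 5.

Answer: 4609/23863 419/3409 10/49 3022/23863 8429/23863

Derivation:
The stationary distribution satisfies pi = pi * P, i.e.:
  pi_1 = 4/15*pi_1 + 8/15*pi_2 + 2/15*pi_3 + 1/5*pi_4 + 1/15*pi_5
  pi_2 = 1/5*pi_1 + 1/15*pi_2 + 2/15*pi_3 + 1/5*pi_4 + 1/15*pi_5
  pi_3 = 4/15*pi_1 + 4/15*pi_2 + 1/15*pi_3 + 7/15*pi_4 + 2/15*pi_5
  pi_4 = 2/15*pi_1 + 1/15*pi_2 + 1/15*pi_3 + 1/15*pi_4 + 1/5*pi_5
  pi_5 = 2/15*pi_1 + 1/15*pi_2 + 3/5*pi_3 + 1/15*pi_4 + 8/15*pi_5
with normalization: pi_1 + pi_2 + pi_3 + pi_4 + pi_5 = 1.

Using the first 4 balance equations plus normalization, the linear system A*pi = b is:
  [-11/15, 8/15, 2/15, 1/5, 1/15] . pi = 0
  [1/5, -14/15, 2/15, 1/5, 1/15] . pi = 0
  [4/15, 4/15, -14/15, 7/15, 2/15] . pi = 0
  [2/15, 1/15, 1/15, -14/15, 1/5] . pi = 0
  [1, 1, 1, 1, 1] . pi = 1

Solving yields:
  pi_1 = 4609/23863
  pi_2 = 419/3409
  pi_3 = 10/49
  pi_4 = 3022/23863
  pi_5 = 8429/23863

Verification (pi * P):
  4609/23863*4/15 + 419/3409*8/15 + 10/49*2/15 + 3022/23863*1/5 + 8429/23863*1/15 = 4609/23863 = pi_1  (ok)
  4609/23863*1/5 + 419/3409*1/15 + 10/49*2/15 + 3022/23863*1/5 + 8429/23863*1/15 = 419/3409 = pi_2  (ok)
  4609/23863*4/15 + 419/3409*4/15 + 10/49*1/15 + 3022/23863*7/15 + 8429/23863*2/15 = 10/49 = pi_3  (ok)
  4609/23863*2/15 + 419/3409*1/15 + 10/49*1/15 + 3022/23863*1/15 + 8429/23863*1/5 = 3022/23863 = pi_4  (ok)
  4609/23863*2/15 + 419/3409*1/15 + 10/49*3/5 + 3022/23863*1/15 + 8429/23863*8/15 = 8429/23863 = pi_5  (ok)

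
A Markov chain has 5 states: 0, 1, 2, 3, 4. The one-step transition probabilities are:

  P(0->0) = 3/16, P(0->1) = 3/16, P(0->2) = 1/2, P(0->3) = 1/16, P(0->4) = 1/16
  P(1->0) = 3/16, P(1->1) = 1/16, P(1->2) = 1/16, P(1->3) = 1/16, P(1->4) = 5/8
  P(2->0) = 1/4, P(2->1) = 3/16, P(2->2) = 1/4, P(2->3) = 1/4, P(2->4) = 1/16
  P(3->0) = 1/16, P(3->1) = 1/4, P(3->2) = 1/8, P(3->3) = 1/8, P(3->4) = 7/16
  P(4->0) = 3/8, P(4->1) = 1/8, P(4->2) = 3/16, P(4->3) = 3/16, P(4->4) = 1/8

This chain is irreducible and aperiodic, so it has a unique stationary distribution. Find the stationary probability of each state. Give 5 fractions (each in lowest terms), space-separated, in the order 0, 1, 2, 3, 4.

Answer: 9728/42993 13963/85986 20989/85986 4159/28662 6367/28662

Derivation:
The stationary distribution satisfies pi = pi * P, i.e.:
  pi_0 = 3/16*pi_0 + 3/16*pi_1 + 1/4*pi_2 + 1/16*pi_3 + 3/8*pi_4
  pi_1 = 3/16*pi_0 + 1/16*pi_1 + 3/16*pi_2 + 1/4*pi_3 + 1/8*pi_4
  pi_2 = 1/2*pi_0 + 1/16*pi_1 + 1/4*pi_2 + 1/8*pi_3 + 3/16*pi_4
  pi_3 = 1/16*pi_0 + 1/16*pi_1 + 1/4*pi_2 + 1/8*pi_3 + 3/16*pi_4
  pi_4 = 1/16*pi_0 + 5/8*pi_1 + 1/16*pi_2 + 7/16*pi_3 + 1/8*pi_4
with normalization: pi_0 + pi_1 + pi_2 + pi_3 + pi_4 = 1.

Using the first 4 balance equations plus normalization, the linear system A*pi = b is:
  [-13/16, 3/16, 1/4, 1/16, 3/8] . pi = 0
  [3/16, -15/16, 3/16, 1/4, 1/8] . pi = 0
  [1/2, 1/16, -3/4, 1/8, 3/16] . pi = 0
  [1/16, 1/16, 1/4, -7/8, 3/16] . pi = 0
  [1, 1, 1, 1, 1] . pi = 1

Solving yields:
  pi_0 = 9728/42993
  pi_1 = 13963/85986
  pi_2 = 20989/85986
  pi_3 = 4159/28662
  pi_4 = 6367/28662

Verification (pi * P):
  9728/42993*3/16 + 13963/85986*3/16 + 20989/85986*1/4 + 4159/28662*1/16 + 6367/28662*3/8 = 9728/42993 = pi_0  (ok)
  9728/42993*3/16 + 13963/85986*1/16 + 20989/85986*3/16 + 4159/28662*1/4 + 6367/28662*1/8 = 13963/85986 = pi_1  (ok)
  9728/42993*1/2 + 13963/85986*1/16 + 20989/85986*1/4 + 4159/28662*1/8 + 6367/28662*3/16 = 20989/85986 = pi_2  (ok)
  9728/42993*1/16 + 13963/85986*1/16 + 20989/85986*1/4 + 4159/28662*1/8 + 6367/28662*3/16 = 4159/28662 = pi_3  (ok)
  9728/42993*1/16 + 13963/85986*5/8 + 20989/85986*1/16 + 4159/28662*7/16 + 6367/28662*1/8 = 6367/28662 = pi_4  (ok)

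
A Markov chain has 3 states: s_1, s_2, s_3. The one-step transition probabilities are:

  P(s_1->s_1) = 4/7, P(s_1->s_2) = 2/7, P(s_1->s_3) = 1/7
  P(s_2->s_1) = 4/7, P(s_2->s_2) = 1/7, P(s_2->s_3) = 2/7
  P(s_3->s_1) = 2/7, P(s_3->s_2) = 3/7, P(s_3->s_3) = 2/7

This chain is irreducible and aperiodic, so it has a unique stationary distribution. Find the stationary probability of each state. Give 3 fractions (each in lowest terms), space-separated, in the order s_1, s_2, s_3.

Answer: 24/47 13/47 10/47

Derivation:
The stationary distribution satisfies pi = pi * P, i.e.:
  pi_s_1 = 4/7*pi_s_1 + 4/7*pi_s_2 + 2/7*pi_s_3
  pi_s_2 = 2/7*pi_s_1 + 1/7*pi_s_2 + 3/7*pi_s_3
  pi_s_3 = 1/7*pi_s_1 + 2/7*pi_s_2 + 2/7*pi_s_3
with normalization: pi_s_1 + pi_s_2 + pi_s_3 = 1.

Using the first 2 balance equations plus normalization, the linear system A*pi = b is:
  [-3/7, 4/7, 2/7] . pi = 0
  [2/7, -6/7, 3/7] . pi = 0
  [1, 1, 1] . pi = 1

Solving yields:
  pi_s_1 = 24/47
  pi_s_2 = 13/47
  pi_s_3 = 10/47

Verification (pi * P):
  24/47*4/7 + 13/47*4/7 + 10/47*2/7 = 24/47 = pi_s_1  (ok)
  24/47*2/7 + 13/47*1/7 + 10/47*3/7 = 13/47 = pi_s_2  (ok)
  24/47*1/7 + 13/47*2/7 + 10/47*2/7 = 10/47 = pi_s_3  (ok)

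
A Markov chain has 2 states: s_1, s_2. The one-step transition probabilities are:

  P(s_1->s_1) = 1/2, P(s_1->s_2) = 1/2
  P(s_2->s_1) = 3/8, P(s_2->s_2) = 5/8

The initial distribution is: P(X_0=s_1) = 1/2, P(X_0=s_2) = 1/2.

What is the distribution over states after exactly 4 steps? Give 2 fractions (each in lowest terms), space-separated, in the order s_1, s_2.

Answer: 3511/8192 4681/8192

Derivation:
Propagating the distribution step by step (d_{t+1} = d_t * P):
d_0 = (s_1=1/2, s_2=1/2)
  d_1[s_1] = 1/2*1/2 + 1/2*3/8 = 7/16
  d_1[s_2] = 1/2*1/2 + 1/2*5/8 = 9/16
d_1 = (s_1=7/16, s_2=9/16)
  d_2[s_1] = 7/16*1/2 + 9/16*3/8 = 55/128
  d_2[s_2] = 7/16*1/2 + 9/16*5/8 = 73/128
d_2 = (s_1=55/128, s_2=73/128)
  d_3[s_1] = 55/128*1/2 + 73/128*3/8 = 439/1024
  d_3[s_2] = 55/128*1/2 + 73/128*5/8 = 585/1024
d_3 = (s_1=439/1024, s_2=585/1024)
  d_4[s_1] = 439/1024*1/2 + 585/1024*3/8 = 3511/8192
  d_4[s_2] = 439/1024*1/2 + 585/1024*5/8 = 4681/8192
d_4 = (s_1=3511/8192, s_2=4681/8192)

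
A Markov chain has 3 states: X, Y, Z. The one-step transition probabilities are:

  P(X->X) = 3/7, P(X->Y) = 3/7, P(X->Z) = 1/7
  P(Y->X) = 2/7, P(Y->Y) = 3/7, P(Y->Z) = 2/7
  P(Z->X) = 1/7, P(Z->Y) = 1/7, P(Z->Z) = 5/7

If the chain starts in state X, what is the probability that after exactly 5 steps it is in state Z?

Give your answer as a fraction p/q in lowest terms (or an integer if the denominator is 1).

Computing P^5 by repeated multiplication:
P^1 =
  X: [3/7, 3/7, 1/7]
  Y: [2/7, 3/7, 2/7]
  Z: [1/7, 1/7, 5/7]
P^2 =
  X: [16/49, 19/49, 2/7]
  Y: [2/7, 17/49, 18/49]
  Z: [10/49, 11/49, 4/7]
P^3 =
  X: [100/343, 17/49, 124/343]
  Y: [94/343, 111/343, 138/343]
  Z: [80/343, 13/49, 172/343]
P^4 =
  X: [662/2401, 781/2401, 958/2401]
  Y: [642/2401, 753/2401, 1006/2401]
  Z: [594/2401, 685/2401, 1122/2401]
P^5 =
  X: [4506/16807, 5287/16807, 1002/2401]
  Y: [634/2401, 5191/16807, 7178/16807]
  Z: [4274/16807, 4959/16807, 1082/2401]

(P^5)[X -> Z] = 1002/2401

Answer: 1002/2401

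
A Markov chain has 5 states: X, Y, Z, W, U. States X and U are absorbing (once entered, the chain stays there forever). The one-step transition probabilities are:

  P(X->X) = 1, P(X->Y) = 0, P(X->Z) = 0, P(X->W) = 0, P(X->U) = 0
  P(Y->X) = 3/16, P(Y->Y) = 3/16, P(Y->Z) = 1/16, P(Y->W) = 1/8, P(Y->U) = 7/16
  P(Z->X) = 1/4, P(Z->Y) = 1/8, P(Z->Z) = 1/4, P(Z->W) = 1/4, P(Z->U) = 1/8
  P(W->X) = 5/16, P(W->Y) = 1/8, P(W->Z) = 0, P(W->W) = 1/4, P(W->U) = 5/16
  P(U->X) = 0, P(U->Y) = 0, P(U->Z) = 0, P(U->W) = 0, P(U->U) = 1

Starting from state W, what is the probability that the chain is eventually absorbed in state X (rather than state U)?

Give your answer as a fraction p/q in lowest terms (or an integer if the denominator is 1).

Let a_i = P(absorbed in X | start in state i).
Boundary conditions: a_X = 1, a_U = 0.
For each transient state i, a_i = sum_j P(i->j) * a_j:
  a_Y = 3/16*a_X + 3/16*a_Y + 1/16*a_Z + 1/8*a_W + 7/16*a_U
  a_Z = 1/4*a_X + 1/8*a_Y + 1/4*a_Z + 1/4*a_W + 1/8*a_U
  a_W = 5/16*a_X + 1/8*a_Y + 0*a_Z + 1/4*a_W + 5/16*a_U

Substituting a_X = 1 and a_U = 0, rearrange to (I - Q) a = r where r[i] = P(i -> X):
  [13/16, -1/16, -1/8] . (a_Y, a_Z, a_W) = 3/16
  [-1/8, 3/4, -1/4] . (a_Y, a_Z, a_W) = 1/4
  [-1/8, 0, 3/4] . (a_Y, a_Z, a_W) = 5/16

Solving yields:
  a_Y = 155/448
  a_Z = 123/224
  a_W = 425/896

Starting state is W, so the absorption probability is a_W = 425/896.

Answer: 425/896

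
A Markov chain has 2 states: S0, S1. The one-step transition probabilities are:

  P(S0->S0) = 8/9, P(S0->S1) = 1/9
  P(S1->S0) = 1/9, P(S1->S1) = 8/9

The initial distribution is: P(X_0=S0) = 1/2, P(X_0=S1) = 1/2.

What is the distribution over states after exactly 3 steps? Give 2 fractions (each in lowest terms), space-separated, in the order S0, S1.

Answer: 1/2 1/2

Derivation:
Propagating the distribution step by step (d_{t+1} = d_t * P):
d_0 = (S0=1/2, S1=1/2)
  d_1[S0] = 1/2*8/9 + 1/2*1/9 = 1/2
  d_1[S1] = 1/2*1/9 + 1/2*8/9 = 1/2
d_1 = (S0=1/2, S1=1/2)
  d_2[S0] = 1/2*8/9 + 1/2*1/9 = 1/2
  d_2[S1] = 1/2*1/9 + 1/2*8/9 = 1/2
d_2 = (S0=1/2, S1=1/2)
  d_3[S0] = 1/2*8/9 + 1/2*1/9 = 1/2
  d_3[S1] = 1/2*1/9 + 1/2*8/9 = 1/2
d_3 = (S0=1/2, S1=1/2)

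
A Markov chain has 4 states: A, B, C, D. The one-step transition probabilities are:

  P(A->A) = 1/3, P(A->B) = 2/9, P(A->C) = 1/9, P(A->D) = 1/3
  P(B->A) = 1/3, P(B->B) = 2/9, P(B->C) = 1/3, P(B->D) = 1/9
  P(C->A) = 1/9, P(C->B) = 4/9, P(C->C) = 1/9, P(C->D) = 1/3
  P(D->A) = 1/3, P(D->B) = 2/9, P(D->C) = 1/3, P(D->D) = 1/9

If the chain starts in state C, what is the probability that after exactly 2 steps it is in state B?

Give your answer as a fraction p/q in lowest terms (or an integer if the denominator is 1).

Answer: 20/81

Derivation:
Computing P^2 by repeated multiplication:
P^1 =
  A: [1/3, 2/9, 1/9, 1/3]
  B: [1/3, 2/9, 1/3, 1/9]
  C: [1/9, 4/9, 1/9, 1/3]
  D: [1/3, 2/9, 1/3, 1/9]
P^2 =
  A: [25/81, 20/81, 19/81, 17/81]
  B: [7/27, 8/27, 5/27, 7/27]
  C: [25/81, 20/81, 23/81, 13/81]
  D: [7/27, 8/27, 5/27, 7/27]

(P^2)[C -> B] = 20/81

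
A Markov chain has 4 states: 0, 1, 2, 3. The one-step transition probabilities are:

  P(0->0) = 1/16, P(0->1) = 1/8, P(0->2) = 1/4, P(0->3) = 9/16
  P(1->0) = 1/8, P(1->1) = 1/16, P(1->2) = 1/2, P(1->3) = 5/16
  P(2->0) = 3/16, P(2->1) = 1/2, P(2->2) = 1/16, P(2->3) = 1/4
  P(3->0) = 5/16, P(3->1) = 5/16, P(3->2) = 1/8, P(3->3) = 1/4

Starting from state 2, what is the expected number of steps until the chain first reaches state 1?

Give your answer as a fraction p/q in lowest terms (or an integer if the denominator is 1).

Let h_i = expected steps to first reach 1 from state i.
Boundary: h_1 = 0.
First-step equations for the other states:
  h_0 = 1 + 1/16*h_0 + 1/8*h_1 + 1/4*h_2 + 9/16*h_3
  h_2 = 1 + 3/16*h_0 + 1/2*h_1 + 1/16*h_2 + 1/4*h_3
  h_3 = 1 + 5/16*h_0 + 5/16*h_1 + 1/8*h_2 + 1/4*h_3

Substituting h_1 = 0 and rearranging gives the linear system (I - Q) h = 1:
  [15/16, -1/4, -9/16] . (h_0, h_2, h_3) = 1
  [-3/16, 15/16, -1/4] . (h_0, h_2, h_3) = 1
  [-5/16, -1/8, 3/4] . (h_0, h_2, h_3) = 1

Solving yields:
  h_0 = 6224/1627
  h_2 = 4448/1627
  h_3 = 5504/1627

Starting state is 2, so the expected hitting time is h_2 = 4448/1627.

Answer: 4448/1627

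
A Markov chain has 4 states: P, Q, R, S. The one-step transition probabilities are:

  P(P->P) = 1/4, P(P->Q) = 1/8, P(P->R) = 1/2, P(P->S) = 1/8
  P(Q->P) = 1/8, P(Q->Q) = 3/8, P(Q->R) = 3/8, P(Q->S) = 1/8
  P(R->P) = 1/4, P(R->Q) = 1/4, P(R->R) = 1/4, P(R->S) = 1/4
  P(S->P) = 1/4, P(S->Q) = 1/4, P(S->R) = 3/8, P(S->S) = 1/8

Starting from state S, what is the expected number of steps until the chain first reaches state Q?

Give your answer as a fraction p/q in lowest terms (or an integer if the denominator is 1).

Answer: 32/7

Derivation:
Let h_i = expected steps to first reach Q from state i.
Boundary: h_Q = 0.
First-step equations for the other states:
  h_P = 1 + 1/4*h_P + 1/8*h_Q + 1/2*h_R + 1/8*h_S
  h_R = 1 + 1/4*h_P + 1/4*h_Q + 1/4*h_R + 1/4*h_S
  h_S = 1 + 1/4*h_P + 1/4*h_Q + 3/8*h_R + 1/8*h_S

Substituting h_Q = 0 and rearranging gives the linear system (I - Q) h = 1:
  [3/4, -1/2, -1/8] . (h_P, h_R, h_S) = 1
  [-1/4, 3/4, -1/4] . (h_P, h_R, h_S) = 1
  [-1/4, -3/8, 7/8] . (h_P, h_R, h_S) = 1

Solving yields:
  h_P = 36/7
  h_R = 32/7
  h_S = 32/7

Starting state is S, so the expected hitting time is h_S = 32/7.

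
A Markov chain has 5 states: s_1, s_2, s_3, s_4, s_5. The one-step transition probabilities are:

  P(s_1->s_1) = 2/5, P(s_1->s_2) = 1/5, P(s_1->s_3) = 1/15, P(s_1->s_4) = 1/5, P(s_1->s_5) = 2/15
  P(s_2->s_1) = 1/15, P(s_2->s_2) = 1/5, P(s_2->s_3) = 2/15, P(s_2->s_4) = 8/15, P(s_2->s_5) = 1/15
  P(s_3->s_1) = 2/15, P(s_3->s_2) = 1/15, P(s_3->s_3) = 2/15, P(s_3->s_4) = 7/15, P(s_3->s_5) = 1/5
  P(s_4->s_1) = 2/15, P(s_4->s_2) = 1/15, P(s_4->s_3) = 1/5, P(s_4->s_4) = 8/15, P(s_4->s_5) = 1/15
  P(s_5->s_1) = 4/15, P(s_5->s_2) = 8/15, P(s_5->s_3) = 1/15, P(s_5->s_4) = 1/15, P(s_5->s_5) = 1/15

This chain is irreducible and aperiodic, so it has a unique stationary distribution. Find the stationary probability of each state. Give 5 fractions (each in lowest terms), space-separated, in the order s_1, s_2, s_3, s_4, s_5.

The stationary distribution satisfies pi = pi * P, i.e.:
  pi_s_1 = 2/5*pi_s_1 + 1/15*pi_s_2 + 2/15*pi_s_3 + 2/15*pi_s_4 + 4/15*pi_s_5
  pi_s_2 = 1/5*pi_s_1 + 1/5*pi_s_2 + 1/15*pi_s_3 + 1/15*pi_s_4 + 8/15*pi_s_5
  pi_s_3 = 1/15*pi_s_1 + 2/15*pi_s_2 + 2/15*pi_s_3 + 1/5*pi_s_4 + 1/15*pi_s_5
  pi_s_4 = 1/5*pi_s_1 + 8/15*pi_s_2 + 7/15*pi_s_3 + 8/15*pi_s_4 + 1/15*pi_s_5
  pi_s_5 = 2/15*pi_s_1 + 1/15*pi_s_2 + 1/5*pi_s_3 + 1/15*pi_s_4 + 1/15*pi_s_5
with normalization: pi_s_1 + pi_s_2 + pi_s_3 + pi_s_4 + pi_s_5 = 1.

Using the first 4 balance equations plus normalization, the linear system A*pi = b is:
  [-3/5, 1/15, 2/15, 2/15, 4/15] . pi = 0
  [1/5, -4/5, 1/15, 1/15, 8/15] . pi = 0
  [1/15, 2/15, -13/15, 1/5, 1/15] . pi = 0
  [1/5, 8/15, 7/15, -7/15, 1/15] . pi = 0
  [1, 1, 1, 1, 1] . pi = 1

Solving yields:
  pi_s_1 = 3271/17657
  pi_s_2 = 2793/17657
  pi_s_3 = 2511/17657
  pi_s_4 = 7352/17657
  pi_s_5 = 1730/17657

Verification (pi * P):
  3271/17657*2/5 + 2793/17657*1/15 + 2511/17657*2/15 + 7352/17657*2/15 + 1730/17657*4/15 = 3271/17657 = pi_s_1  (ok)
  3271/17657*1/5 + 2793/17657*1/5 + 2511/17657*1/15 + 7352/17657*1/15 + 1730/17657*8/15 = 2793/17657 = pi_s_2  (ok)
  3271/17657*1/15 + 2793/17657*2/15 + 2511/17657*2/15 + 7352/17657*1/5 + 1730/17657*1/15 = 2511/17657 = pi_s_3  (ok)
  3271/17657*1/5 + 2793/17657*8/15 + 2511/17657*7/15 + 7352/17657*8/15 + 1730/17657*1/15 = 7352/17657 = pi_s_4  (ok)
  3271/17657*2/15 + 2793/17657*1/15 + 2511/17657*1/5 + 7352/17657*1/15 + 1730/17657*1/15 = 1730/17657 = pi_s_5  (ok)

Answer: 3271/17657 2793/17657 2511/17657 7352/17657 1730/17657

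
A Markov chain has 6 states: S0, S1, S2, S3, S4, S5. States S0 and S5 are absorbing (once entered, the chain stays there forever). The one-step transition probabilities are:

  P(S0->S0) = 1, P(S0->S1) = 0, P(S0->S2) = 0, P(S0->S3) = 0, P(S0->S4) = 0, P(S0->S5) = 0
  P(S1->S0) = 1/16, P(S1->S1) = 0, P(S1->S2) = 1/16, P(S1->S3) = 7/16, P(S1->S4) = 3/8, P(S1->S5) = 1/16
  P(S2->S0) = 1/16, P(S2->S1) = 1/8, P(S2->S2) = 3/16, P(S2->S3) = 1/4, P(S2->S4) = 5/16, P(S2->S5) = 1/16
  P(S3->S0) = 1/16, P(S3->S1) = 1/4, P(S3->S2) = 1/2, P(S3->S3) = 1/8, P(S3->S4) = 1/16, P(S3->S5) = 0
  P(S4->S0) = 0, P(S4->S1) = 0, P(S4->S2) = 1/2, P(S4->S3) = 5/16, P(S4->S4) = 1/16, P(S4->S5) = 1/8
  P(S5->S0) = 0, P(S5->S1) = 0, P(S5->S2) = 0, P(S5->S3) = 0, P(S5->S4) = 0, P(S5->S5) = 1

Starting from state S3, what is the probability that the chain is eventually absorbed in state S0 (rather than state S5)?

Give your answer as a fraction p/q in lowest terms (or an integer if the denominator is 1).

Let a_i = P(absorbed in S0 | start in state i).
Boundary conditions: a_S0 = 1, a_S5 = 0.
For each transient state i, a_i = sum_j P(i->j) * a_j:
  a_S1 = 1/16*a_S0 + 0*a_S1 + 1/16*a_S2 + 7/16*a_S3 + 3/8*a_S4 + 1/16*a_S5
  a_S2 = 1/16*a_S0 + 1/8*a_S1 + 3/16*a_S2 + 1/4*a_S3 + 5/16*a_S4 + 1/16*a_S5
  a_S3 = 1/16*a_S0 + 1/4*a_S1 + 1/2*a_S2 + 1/8*a_S3 + 1/16*a_S4 + 0*a_S5
  a_S4 = 0*a_S0 + 0*a_S1 + 1/2*a_S2 + 5/16*a_S3 + 1/16*a_S4 + 1/8*a_S5

Substituting a_S0 = 1 and a_S5 = 0, rearrange to (I - Q) a = r where r[i] = P(i -> S0):
  [1, -1/16, -7/16, -3/8] . (a_S1, a_S2, a_S3, a_S4) = 1/16
  [-1/8, 13/16, -1/4, -5/16] . (a_S1, a_S2, a_S3, a_S4) = 1/16
  [-1/4, -1/2, 7/8, -1/16] . (a_S1, a_S2, a_S3, a_S4) = 1/16
  [0, -1/2, -5/16, 15/16] . (a_S1, a_S2, a_S3, a_S4) = 0

Solving yields:
  a_S1 = 2579/5627
  a_S2 = 2560/5627
  a_S3 = 2765/5627
  a_S4 = 2287/5627

Starting state is S3, so the absorption probability is a_S3 = 2765/5627.

Answer: 2765/5627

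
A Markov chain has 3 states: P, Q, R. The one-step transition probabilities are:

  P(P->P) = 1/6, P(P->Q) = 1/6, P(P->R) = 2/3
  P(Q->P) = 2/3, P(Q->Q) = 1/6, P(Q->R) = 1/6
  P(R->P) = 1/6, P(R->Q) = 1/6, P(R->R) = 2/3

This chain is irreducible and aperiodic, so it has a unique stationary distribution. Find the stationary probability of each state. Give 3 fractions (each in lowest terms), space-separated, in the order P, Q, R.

The stationary distribution satisfies pi = pi * P, i.e.:
  pi_P = 1/6*pi_P + 2/3*pi_Q + 1/6*pi_R
  pi_Q = 1/6*pi_P + 1/6*pi_Q + 1/6*pi_R
  pi_R = 2/3*pi_P + 1/6*pi_Q + 2/3*pi_R
with normalization: pi_P + pi_Q + pi_R = 1.

Using the first 2 balance equations plus normalization, the linear system A*pi = b is:
  [-5/6, 2/3, 1/6] . pi = 0
  [1/6, -5/6, 1/6] . pi = 0
  [1, 1, 1] . pi = 1

Solving yields:
  pi_P = 1/4
  pi_Q = 1/6
  pi_R = 7/12

Verification (pi * P):
  1/4*1/6 + 1/6*2/3 + 7/12*1/6 = 1/4 = pi_P  (ok)
  1/4*1/6 + 1/6*1/6 + 7/12*1/6 = 1/6 = pi_Q  (ok)
  1/4*2/3 + 1/6*1/6 + 7/12*2/3 = 7/12 = pi_R  (ok)

Answer: 1/4 1/6 7/12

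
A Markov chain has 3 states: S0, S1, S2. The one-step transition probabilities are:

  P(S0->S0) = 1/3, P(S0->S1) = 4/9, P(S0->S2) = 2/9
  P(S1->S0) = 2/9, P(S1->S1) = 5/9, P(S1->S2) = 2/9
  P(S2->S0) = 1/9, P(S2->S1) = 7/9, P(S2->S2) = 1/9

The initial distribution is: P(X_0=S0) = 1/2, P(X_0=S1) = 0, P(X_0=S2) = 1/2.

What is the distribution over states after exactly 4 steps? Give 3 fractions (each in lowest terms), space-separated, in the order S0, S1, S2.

Answer: 2953/13122 3772/6561 875/4374

Derivation:
Propagating the distribution step by step (d_{t+1} = d_t * P):
d_0 = (S0=1/2, S1=0, S2=1/2)
  d_1[S0] = 1/2*1/3 + 0*2/9 + 1/2*1/9 = 2/9
  d_1[S1] = 1/2*4/9 + 0*5/9 + 1/2*7/9 = 11/18
  d_1[S2] = 1/2*2/9 + 0*2/9 + 1/2*1/9 = 1/6
d_1 = (S0=2/9, S1=11/18, S2=1/6)
  d_2[S0] = 2/9*1/3 + 11/18*2/9 + 1/6*1/9 = 37/162
  d_2[S1] = 2/9*4/9 + 11/18*5/9 + 1/6*7/9 = 46/81
  d_2[S2] = 2/9*2/9 + 11/18*2/9 + 1/6*1/9 = 11/54
d_2 = (S0=37/162, S1=46/81, S2=11/54)
  d_3[S0] = 37/162*1/3 + 46/81*2/9 + 11/54*1/9 = 164/729
  d_3[S1] = 37/162*4/9 + 46/81*5/9 + 11/54*7/9 = 839/1458
  d_3[S2] = 37/162*2/9 + 46/81*2/9 + 11/54*1/9 = 97/486
d_3 = (S0=164/729, S1=839/1458, S2=97/486)
  d_4[S0] = 164/729*1/3 + 839/1458*2/9 + 97/486*1/9 = 2953/13122
  d_4[S1] = 164/729*4/9 + 839/1458*5/9 + 97/486*7/9 = 3772/6561
  d_4[S2] = 164/729*2/9 + 839/1458*2/9 + 97/486*1/9 = 875/4374
d_4 = (S0=2953/13122, S1=3772/6561, S2=875/4374)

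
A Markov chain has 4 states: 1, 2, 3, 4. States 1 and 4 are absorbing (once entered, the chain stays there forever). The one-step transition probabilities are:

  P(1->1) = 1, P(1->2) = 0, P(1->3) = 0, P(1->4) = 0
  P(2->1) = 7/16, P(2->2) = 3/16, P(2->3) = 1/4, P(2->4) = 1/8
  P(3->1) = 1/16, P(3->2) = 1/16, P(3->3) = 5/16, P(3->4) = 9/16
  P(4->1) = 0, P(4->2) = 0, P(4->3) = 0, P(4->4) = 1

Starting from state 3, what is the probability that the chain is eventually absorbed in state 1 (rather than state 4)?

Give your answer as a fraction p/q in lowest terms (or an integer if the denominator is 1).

Answer: 20/139

Derivation:
Let a_i = P(absorbed in 1 | start in state i).
Boundary conditions: a_1 = 1, a_4 = 0.
For each transient state i, a_i = sum_j P(i->j) * a_j:
  a_2 = 7/16*a_1 + 3/16*a_2 + 1/4*a_3 + 1/8*a_4
  a_3 = 1/16*a_1 + 1/16*a_2 + 5/16*a_3 + 9/16*a_4

Substituting a_1 = 1 and a_4 = 0, rearrange to (I - Q) a = r where r[i] = P(i -> 1):
  [13/16, -1/4] . (a_2, a_3) = 7/16
  [-1/16, 11/16] . (a_2, a_3) = 1/16

Solving yields:
  a_2 = 81/139
  a_3 = 20/139

Starting state is 3, so the absorption probability is a_3 = 20/139.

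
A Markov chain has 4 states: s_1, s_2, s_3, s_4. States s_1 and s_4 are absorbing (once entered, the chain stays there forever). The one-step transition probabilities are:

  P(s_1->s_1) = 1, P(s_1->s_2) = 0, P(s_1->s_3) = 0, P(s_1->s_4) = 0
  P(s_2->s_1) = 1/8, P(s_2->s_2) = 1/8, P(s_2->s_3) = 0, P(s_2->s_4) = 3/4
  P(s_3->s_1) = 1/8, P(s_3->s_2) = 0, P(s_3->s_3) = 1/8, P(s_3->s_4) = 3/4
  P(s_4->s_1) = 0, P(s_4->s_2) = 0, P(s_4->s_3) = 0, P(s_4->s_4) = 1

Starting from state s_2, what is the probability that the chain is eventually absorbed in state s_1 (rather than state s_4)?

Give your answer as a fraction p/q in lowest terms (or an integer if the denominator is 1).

Let a_i = P(absorbed in s_1 | start in state i).
Boundary conditions: a_s_1 = 1, a_s_4 = 0.
For each transient state i, a_i = sum_j P(i->j) * a_j:
  a_s_2 = 1/8*a_s_1 + 1/8*a_s_2 + 0*a_s_3 + 3/4*a_s_4
  a_s_3 = 1/8*a_s_1 + 0*a_s_2 + 1/8*a_s_3 + 3/4*a_s_4

Substituting a_s_1 = 1 and a_s_4 = 0, rearrange to (I - Q) a = r where r[i] = P(i -> s_1):
  [7/8, 0] . (a_s_2, a_s_3) = 1/8
  [0, 7/8] . (a_s_2, a_s_3) = 1/8

Solving yields:
  a_s_2 = 1/7
  a_s_3 = 1/7

Starting state is s_2, so the absorption probability is a_s_2 = 1/7.

Answer: 1/7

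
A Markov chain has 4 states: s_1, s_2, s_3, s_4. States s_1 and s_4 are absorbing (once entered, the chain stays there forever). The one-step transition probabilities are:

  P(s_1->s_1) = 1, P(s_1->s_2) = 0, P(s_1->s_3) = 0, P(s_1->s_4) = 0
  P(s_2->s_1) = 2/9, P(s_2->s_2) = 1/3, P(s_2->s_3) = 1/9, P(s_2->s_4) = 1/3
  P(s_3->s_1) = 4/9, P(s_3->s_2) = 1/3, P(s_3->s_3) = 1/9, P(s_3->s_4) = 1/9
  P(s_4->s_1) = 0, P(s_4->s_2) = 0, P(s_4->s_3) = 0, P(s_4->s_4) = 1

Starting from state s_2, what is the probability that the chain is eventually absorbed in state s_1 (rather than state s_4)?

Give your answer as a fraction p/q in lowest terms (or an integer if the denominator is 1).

Let a_i = P(absorbed in s_1 | start in state i).
Boundary conditions: a_s_1 = 1, a_s_4 = 0.
For each transient state i, a_i = sum_j P(i->j) * a_j:
  a_s_2 = 2/9*a_s_1 + 1/3*a_s_2 + 1/9*a_s_3 + 1/3*a_s_4
  a_s_3 = 4/9*a_s_1 + 1/3*a_s_2 + 1/9*a_s_3 + 1/9*a_s_4

Substituting a_s_1 = 1 and a_s_4 = 0, rearrange to (I - Q) a = r where r[i] = P(i -> s_1):
  [2/3, -1/9] . (a_s_2, a_s_3) = 2/9
  [-1/3, 8/9] . (a_s_2, a_s_3) = 4/9

Solving yields:
  a_s_2 = 4/9
  a_s_3 = 2/3

Starting state is s_2, so the absorption probability is a_s_2 = 4/9.

Answer: 4/9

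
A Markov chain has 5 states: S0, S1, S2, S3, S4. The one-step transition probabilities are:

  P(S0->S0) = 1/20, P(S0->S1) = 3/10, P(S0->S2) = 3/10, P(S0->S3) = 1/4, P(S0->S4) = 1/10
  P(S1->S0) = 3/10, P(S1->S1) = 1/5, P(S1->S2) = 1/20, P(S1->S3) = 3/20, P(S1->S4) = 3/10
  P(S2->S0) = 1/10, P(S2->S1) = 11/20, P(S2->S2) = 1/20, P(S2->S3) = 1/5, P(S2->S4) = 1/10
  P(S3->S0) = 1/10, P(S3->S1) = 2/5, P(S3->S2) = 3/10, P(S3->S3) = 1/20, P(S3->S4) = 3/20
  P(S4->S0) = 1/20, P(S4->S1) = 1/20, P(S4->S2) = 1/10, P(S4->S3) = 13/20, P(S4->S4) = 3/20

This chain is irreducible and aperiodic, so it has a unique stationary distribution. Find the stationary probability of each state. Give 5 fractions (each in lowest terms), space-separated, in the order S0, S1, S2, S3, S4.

Answer: 2957/20865 6023/20865 1069/6955 127/535 745/4173

Derivation:
The stationary distribution satisfies pi = pi * P, i.e.:
  pi_S0 = 1/20*pi_S0 + 3/10*pi_S1 + 1/10*pi_S2 + 1/10*pi_S3 + 1/20*pi_S4
  pi_S1 = 3/10*pi_S0 + 1/5*pi_S1 + 11/20*pi_S2 + 2/5*pi_S3 + 1/20*pi_S4
  pi_S2 = 3/10*pi_S0 + 1/20*pi_S1 + 1/20*pi_S2 + 3/10*pi_S3 + 1/10*pi_S4
  pi_S3 = 1/4*pi_S0 + 3/20*pi_S1 + 1/5*pi_S2 + 1/20*pi_S3 + 13/20*pi_S4
  pi_S4 = 1/10*pi_S0 + 3/10*pi_S1 + 1/10*pi_S2 + 3/20*pi_S3 + 3/20*pi_S4
with normalization: pi_S0 + pi_S1 + pi_S2 + pi_S3 + pi_S4 = 1.

Using the first 4 balance equations plus normalization, the linear system A*pi = b is:
  [-19/20, 3/10, 1/10, 1/10, 1/20] . pi = 0
  [3/10, -4/5, 11/20, 2/5, 1/20] . pi = 0
  [3/10, 1/20, -19/20, 3/10, 1/10] . pi = 0
  [1/4, 3/20, 1/5, -19/20, 13/20] . pi = 0
  [1, 1, 1, 1, 1] . pi = 1

Solving yields:
  pi_S0 = 2957/20865
  pi_S1 = 6023/20865
  pi_S2 = 1069/6955
  pi_S3 = 127/535
  pi_S4 = 745/4173

Verification (pi * P):
  2957/20865*1/20 + 6023/20865*3/10 + 1069/6955*1/10 + 127/535*1/10 + 745/4173*1/20 = 2957/20865 = pi_S0  (ok)
  2957/20865*3/10 + 6023/20865*1/5 + 1069/6955*11/20 + 127/535*2/5 + 745/4173*1/20 = 6023/20865 = pi_S1  (ok)
  2957/20865*3/10 + 6023/20865*1/20 + 1069/6955*1/20 + 127/535*3/10 + 745/4173*1/10 = 1069/6955 = pi_S2  (ok)
  2957/20865*1/4 + 6023/20865*3/20 + 1069/6955*1/5 + 127/535*1/20 + 745/4173*13/20 = 127/535 = pi_S3  (ok)
  2957/20865*1/10 + 6023/20865*3/10 + 1069/6955*1/10 + 127/535*3/20 + 745/4173*3/20 = 745/4173 = pi_S4  (ok)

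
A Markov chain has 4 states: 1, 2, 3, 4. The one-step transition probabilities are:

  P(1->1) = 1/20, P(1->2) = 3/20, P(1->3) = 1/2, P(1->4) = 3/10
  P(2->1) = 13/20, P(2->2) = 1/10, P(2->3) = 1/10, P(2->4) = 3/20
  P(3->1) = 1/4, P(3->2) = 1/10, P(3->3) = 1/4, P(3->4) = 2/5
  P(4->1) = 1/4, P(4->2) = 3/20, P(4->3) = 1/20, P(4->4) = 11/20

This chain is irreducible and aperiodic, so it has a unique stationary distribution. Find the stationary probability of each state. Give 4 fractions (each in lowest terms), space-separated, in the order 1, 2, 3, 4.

Answer: 687/2720 361/2720 579/2720 1093/2720

Derivation:
The stationary distribution satisfies pi = pi * P, i.e.:
  pi_1 = 1/20*pi_1 + 13/20*pi_2 + 1/4*pi_3 + 1/4*pi_4
  pi_2 = 3/20*pi_1 + 1/10*pi_2 + 1/10*pi_3 + 3/20*pi_4
  pi_3 = 1/2*pi_1 + 1/10*pi_2 + 1/4*pi_3 + 1/20*pi_4
  pi_4 = 3/10*pi_1 + 3/20*pi_2 + 2/5*pi_3 + 11/20*pi_4
with normalization: pi_1 + pi_2 + pi_3 + pi_4 = 1.

Using the first 3 balance equations plus normalization, the linear system A*pi = b is:
  [-19/20, 13/20, 1/4, 1/4] . pi = 0
  [3/20, -9/10, 1/10, 3/20] . pi = 0
  [1/2, 1/10, -3/4, 1/20] . pi = 0
  [1, 1, 1, 1] . pi = 1

Solving yields:
  pi_1 = 687/2720
  pi_2 = 361/2720
  pi_3 = 579/2720
  pi_4 = 1093/2720

Verification (pi * P):
  687/2720*1/20 + 361/2720*13/20 + 579/2720*1/4 + 1093/2720*1/4 = 687/2720 = pi_1  (ok)
  687/2720*3/20 + 361/2720*1/10 + 579/2720*1/10 + 1093/2720*3/20 = 361/2720 = pi_2  (ok)
  687/2720*1/2 + 361/2720*1/10 + 579/2720*1/4 + 1093/2720*1/20 = 579/2720 = pi_3  (ok)
  687/2720*3/10 + 361/2720*3/20 + 579/2720*2/5 + 1093/2720*11/20 = 1093/2720 = pi_4  (ok)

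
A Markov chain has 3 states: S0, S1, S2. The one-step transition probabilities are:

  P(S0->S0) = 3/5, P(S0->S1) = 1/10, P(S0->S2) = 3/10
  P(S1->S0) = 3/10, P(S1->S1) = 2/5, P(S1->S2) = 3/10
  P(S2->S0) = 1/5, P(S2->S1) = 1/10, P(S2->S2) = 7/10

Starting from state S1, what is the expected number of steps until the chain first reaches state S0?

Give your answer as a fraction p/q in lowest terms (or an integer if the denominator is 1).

Answer: 4

Derivation:
Let h_i = expected steps to first reach S0 from state i.
Boundary: h_S0 = 0.
First-step equations for the other states:
  h_S1 = 1 + 3/10*h_S0 + 2/5*h_S1 + 3/10*h_S2
  h_S2 = 1 + 1/5*h_S0 + 1/10*h_S1 + 7/10*h_S2

Substituting h_S0 = 0 and rearranging gives the linear system (I - Q) h = 1:
  [3/5, -3/10] . (h_S1, h_S2) = 1
  [-1/10, 3/10] . (h_S1, h_S2) = 1

Solving yields:
  h_S1 = 4
  h_S2 = 14/3

Starting state is S1, so the expected hitting time is h_S1 = 4.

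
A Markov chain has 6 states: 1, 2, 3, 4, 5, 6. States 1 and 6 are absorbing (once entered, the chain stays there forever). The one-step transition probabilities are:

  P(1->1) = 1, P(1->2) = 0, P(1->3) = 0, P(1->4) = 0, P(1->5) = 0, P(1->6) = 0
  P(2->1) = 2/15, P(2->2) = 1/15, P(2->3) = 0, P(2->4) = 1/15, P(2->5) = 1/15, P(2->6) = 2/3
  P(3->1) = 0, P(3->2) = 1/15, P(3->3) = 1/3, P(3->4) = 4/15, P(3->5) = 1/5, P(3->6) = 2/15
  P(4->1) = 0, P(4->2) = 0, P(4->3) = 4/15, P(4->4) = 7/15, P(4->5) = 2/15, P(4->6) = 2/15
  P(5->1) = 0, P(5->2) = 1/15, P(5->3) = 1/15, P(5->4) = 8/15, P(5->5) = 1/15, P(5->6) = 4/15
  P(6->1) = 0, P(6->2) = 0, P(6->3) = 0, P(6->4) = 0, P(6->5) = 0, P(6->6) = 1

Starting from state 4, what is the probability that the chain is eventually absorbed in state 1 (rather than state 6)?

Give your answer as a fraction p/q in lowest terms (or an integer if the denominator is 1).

Answer: 90/4159

Derivation:
Let a_i = P(absorbed in 1 | start in state i).
Boundary conditions: a_1 = 1, a_6 = 0.
For each transient state i, a_i = sum_j P(i->j) * a_j:
  a_2 = 2/15*a_1 + 1/15*a_2 + 0*a_3 + 1/15*a_4 + 1/15*a_5 + 2/3*a_6
  a_3 = 0*a_1 + 1/15*a_2 + 1/3*a_3 + 4/15*a_4 + 1/5*a_5 + 2/15*a_6
  a_4 = 0*a_1 + 0*a_2 + 4/15*a_3 + 7/15*a_4 + 2/15*a_5 + 2/15*a_6
  a_5 = 0*a_1 + 1/15*a_2 + 1/15*a_3 + 8/15*a_4 + 1/15*a_5 + 4/15*a_6

Substituting a_1 = 1 and a_6 = 0, rearrange to (I - Q) a = r where r[i] = P(i -> 1):
  [14/15, 0, -1/15, -1/15] . (a_2, a_3, a_4, a_5) = 2/15
  [-1/15, 2/3, -4/15, -1/5] . (a_2, a_3, a_4, a_5) = 0
  [0, -4/15, 8/15, -2/15] . (a_2, a_3, a_4, a_5) = 0
  [-1/15, -1/15, -8/15, 14/15] . (a_2, a_3, a_4, a_5) = 0

Solving yields:
  a_2 = 608/4159
  a_3 = 128/4159
  a_4 = 90/4159
  a_5 = 104/4159

Starting state is 4, so the absorption probability is a_4 = 90/4159.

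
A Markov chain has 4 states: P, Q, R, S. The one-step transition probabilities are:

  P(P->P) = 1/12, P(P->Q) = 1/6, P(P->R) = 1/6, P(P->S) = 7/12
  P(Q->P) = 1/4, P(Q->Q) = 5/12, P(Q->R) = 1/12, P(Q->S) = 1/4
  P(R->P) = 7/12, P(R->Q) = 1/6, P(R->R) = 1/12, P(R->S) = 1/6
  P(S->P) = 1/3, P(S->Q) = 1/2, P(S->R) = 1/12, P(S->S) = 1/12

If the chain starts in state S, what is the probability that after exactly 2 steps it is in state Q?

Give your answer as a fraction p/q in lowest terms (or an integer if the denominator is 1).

Computing P^2 by repeated multiplication:
P^1 =
  P: [1/12, 1/6, 1/6, 7/12]
  Q: [1/4, 5/12, 1/12, 1/4]
  R: [7/12, 1/6, 1/12, 1/6]
  S: [1/3, 1/2, 1/12, 1/12]
P^2 =
  P: [49/144, 29/72, 13/144, 1/6]
  Q: [37/144, 17/48, 5/48, 41/144]
  R: [7/36, 19/72, 19/144, 59/144]
  S: [11/48, 23/72, 1/9, 49/144]

(P^2)[S -> Q] = 23/72

Answer: 23/72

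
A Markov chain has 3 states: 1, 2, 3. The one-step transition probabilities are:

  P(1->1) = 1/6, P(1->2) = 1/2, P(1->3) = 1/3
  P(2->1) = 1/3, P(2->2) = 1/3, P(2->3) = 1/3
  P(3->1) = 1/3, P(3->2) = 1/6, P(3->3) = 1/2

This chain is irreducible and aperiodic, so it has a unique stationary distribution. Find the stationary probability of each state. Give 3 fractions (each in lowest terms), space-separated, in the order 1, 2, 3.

The stationary distribution satisfies pi = pi * P, i.e.:
  pi_1 = 1/6*pi_1 + 1/3*pi_2 + 1/3*pi_3
  pi_2 = 1/2*pi_1 + 1/3*pi_2 + 1/6*pi_3
  pi_3 = 1/3*pi_1 + 1/3*pi_2 + 1/2*pi_3
with normalization: pi_1 + pi_2 + pi_3 = 1.

Using the first 2 balance equations plus normalization, the linear system A*pi = b is:
  [-5/6, 1/3, 1/3] . pi = 0
  [1/2, -2/3, 1/6] . pi = 0
  [1, 1, 1] . pi = 1

Solving yields:
  pi_1 = 2/7
  pi_2 = 11/35
  pi_3 = 2/5

Verification (pi * P):
  2/7*1/6 + 11/35*1/3 + 2/5*1/3 = 2/7 = pi_1  (ok)
  2/7*1/2 + 11/35*1/3 + 2/5*1/6 = 11/35 = pi_2  (ok)
  2/7*1/3 + 11/35*1/3 + 2/5*1/2 = 2/5 = pi_3  (ok)

Answer: 2/7 11/35 2/5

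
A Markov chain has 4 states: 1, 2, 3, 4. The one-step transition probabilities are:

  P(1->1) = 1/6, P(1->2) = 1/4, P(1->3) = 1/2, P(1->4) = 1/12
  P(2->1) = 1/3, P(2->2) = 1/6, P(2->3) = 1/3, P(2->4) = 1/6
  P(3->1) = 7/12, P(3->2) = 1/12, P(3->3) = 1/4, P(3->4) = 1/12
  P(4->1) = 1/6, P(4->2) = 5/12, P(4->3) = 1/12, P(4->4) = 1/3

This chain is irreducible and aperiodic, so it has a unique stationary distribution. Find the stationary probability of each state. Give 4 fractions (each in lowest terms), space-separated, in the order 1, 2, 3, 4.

Answer: 566/1679 337/1679 24/73 224/1679

Derivation:
The stationary distribution satisfies pi = pi * P, i.e.:
  pi_1 = 1/6*pi_1 + 1/3*pi_2 + 7/12*pi_3 + 1/6*pi_4
  pi_2 = 1/4*pi_1 + 1/6*pi_2 + 1/12*pi_3 + 5/12*pi_4
  pi_3 = 1/2*pi_1 + 1/3*pi_2 + 1/4*pi_3 + 1/12*pi_4
  pi_4 = 1/12*pi_1 + 1/6*pi_2 + 1/12*pi_3 + 1/3*pi_4
with normalization: pi_1 + pi_2 + pi_3 + pi_4 = 1.

Using the first 3 balance equations plus normalization, the linear system A*pi = b is:
  [-5/6, 1/3, 7/12, 1/6] . pi = 0
  [1/4, -5/6, 1/12, 5/12] . pi = 0
  [1/2, 1/3, -3/4, 1/12] . pi = 0
  [1, 1, 1, 1] . pi = 1

Solving yields:
  pi_1 = 566/1679
  pi_2 = 337/1679
  pi_3 = 24/73
  pi_4 = 224/1679

Verification (pi * P):
  566/1679*1/6 + 337/1679*1/3 + 24/73*7/12 + 224/1679*1/6 = 566/1679 = pi_1  (ok)
  566/1679*1/4 + 337/1679*1/6 + 24/73*1/12 + 224/1679*5/12 = 337/1679 = pi_2  (ok)
  566/1679*1/2 + 337/1679*1/3 + 24/73*1/4 + 224/1679*1/12 = 24/73 = pi_3  (ok)
  566/1679*1/12 + 337/1679*1/6 + 24/73*1/12 + 224/1679*1/3 = 224/1679 = pi_4  (ok)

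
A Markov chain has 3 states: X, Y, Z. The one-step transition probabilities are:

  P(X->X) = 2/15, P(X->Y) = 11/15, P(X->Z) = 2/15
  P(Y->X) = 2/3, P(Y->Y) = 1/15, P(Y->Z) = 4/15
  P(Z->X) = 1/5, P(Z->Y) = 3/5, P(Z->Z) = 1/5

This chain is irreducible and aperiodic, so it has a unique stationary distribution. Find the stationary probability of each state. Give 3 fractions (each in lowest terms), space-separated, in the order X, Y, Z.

The stationary distribution satisfies pi = pi * P, i.e.:
  pi_X = 2/15*pi_X + 2/3*pi_Y + 1/5*pi_Z
  pi_Y = 11/15*pi_X + 1/15*pi_Y + 3/5*pi_Z
  pi_Z = 2/15*pi_X + 4/15*pi_Y + 1/5*pi_Z
with normalization: pi_X + pi_Y + pi_Z = 1.

Using the first 2 balance equations plus normalization, the linear system A*pi = b is:
  [-13/15, 2/3, 1/5] . pi = 0
  [11/15, -14/15, 3/5] . pi = 0
  [1, 1, 1] . pi = 1

Solving yields:
  pi_X = 22/59
  pi_Y = 25/59
  pi_Z = 12/59

Verification (pi * P):
  22/59*2/15 + 25/59*2/3 + 12/59*1/5 = 22/59 = pi_X  (ok)
  22/59*11/15 + 25/59*1/15 + 12/59*3/5 = 25/59 = pi_Y  (ok)
  22/59*2/15 + 25/59*4/15 + 12/59*1/5 = 12/59 = pi_Z  (ok)

Answer: 22/59 25/59 12/59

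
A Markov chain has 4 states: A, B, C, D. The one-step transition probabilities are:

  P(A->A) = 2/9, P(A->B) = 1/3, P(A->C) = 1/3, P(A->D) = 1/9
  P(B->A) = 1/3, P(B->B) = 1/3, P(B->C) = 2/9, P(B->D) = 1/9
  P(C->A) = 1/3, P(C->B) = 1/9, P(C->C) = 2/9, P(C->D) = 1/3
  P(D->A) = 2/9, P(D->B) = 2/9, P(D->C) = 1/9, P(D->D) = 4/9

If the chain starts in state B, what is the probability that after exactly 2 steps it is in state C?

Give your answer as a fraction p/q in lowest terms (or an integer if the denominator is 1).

Computing P^2 by repeated multiplication:
P^1 =
  A: [2/9, 1/3, 1/3, 1/9]
  B: [1/3, 1/3, 2/9, 1/9]
  C: [1/3, 1/9, 2/9, 1/3]
  D: [2/9, 2/9, 1/9, 4/9]
P^2 =
  A: [8/27, 20/81, 19/81, 2/9]
  B: [23/81, 22/81, 20/81, 16/81]
  C: [7/27, 20/81, 2/9, 22/81]
  D: [7/27, 7/27, 16/81, 23/81]

(P^2)[B -> C] = 20/81

Answer: 20/81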